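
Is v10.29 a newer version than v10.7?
Yes. Version numbers are compared segment by segment as integers, not as decimals: minor version 29 > 7, so v10.29 > v10.7 (even though the decimal 10.29 < 10.7).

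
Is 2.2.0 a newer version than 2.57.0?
No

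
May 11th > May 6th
True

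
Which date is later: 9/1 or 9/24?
9/24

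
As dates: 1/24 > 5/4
False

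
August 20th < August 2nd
False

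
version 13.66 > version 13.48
True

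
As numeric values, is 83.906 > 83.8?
True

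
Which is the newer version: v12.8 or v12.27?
v12.27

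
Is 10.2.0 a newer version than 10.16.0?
No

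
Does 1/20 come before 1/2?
No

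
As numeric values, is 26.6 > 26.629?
False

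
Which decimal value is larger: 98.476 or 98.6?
98.6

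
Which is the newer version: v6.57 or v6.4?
v6.57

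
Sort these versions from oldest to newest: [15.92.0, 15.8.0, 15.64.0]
[15.8.0, 15.64.0, 15.92.0]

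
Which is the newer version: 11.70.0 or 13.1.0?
13.1.0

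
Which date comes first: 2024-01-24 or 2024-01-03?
2024-01-03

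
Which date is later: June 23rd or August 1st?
August 1st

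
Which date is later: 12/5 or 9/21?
12/5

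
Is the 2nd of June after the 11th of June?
No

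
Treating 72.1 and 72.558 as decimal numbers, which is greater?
72.558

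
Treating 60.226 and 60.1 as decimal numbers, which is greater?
60.226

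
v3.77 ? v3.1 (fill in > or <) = >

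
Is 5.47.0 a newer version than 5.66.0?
No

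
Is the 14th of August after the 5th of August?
Yes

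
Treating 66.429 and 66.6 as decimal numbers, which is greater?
66.6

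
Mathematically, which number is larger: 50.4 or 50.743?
50.743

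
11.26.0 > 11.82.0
False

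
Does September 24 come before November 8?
Yes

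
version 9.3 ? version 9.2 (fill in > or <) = >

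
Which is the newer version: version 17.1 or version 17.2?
version 17.2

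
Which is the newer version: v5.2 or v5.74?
v5.74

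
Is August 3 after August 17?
No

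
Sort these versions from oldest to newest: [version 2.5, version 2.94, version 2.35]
[version 2.5, version 2.35, version 2.94]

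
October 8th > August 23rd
True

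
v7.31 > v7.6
True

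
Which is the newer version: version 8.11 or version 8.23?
version 8.23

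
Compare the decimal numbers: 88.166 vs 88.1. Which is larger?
88.166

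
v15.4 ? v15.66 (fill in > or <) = <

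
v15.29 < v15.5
False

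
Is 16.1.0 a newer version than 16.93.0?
No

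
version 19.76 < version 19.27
False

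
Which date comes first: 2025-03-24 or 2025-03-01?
2025-03-01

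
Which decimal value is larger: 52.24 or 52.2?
52.24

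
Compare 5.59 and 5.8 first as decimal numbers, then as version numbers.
As decimals: 5.59 < 5.8. As versions: v5.59 > v5.8 (minor version 59 > 8).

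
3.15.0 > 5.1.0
False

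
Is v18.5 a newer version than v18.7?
No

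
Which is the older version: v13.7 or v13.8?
v13.7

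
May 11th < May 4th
False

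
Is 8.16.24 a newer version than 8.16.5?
Yes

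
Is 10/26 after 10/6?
Yes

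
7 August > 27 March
True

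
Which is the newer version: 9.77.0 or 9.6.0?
9.77.0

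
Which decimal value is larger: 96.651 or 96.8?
96.8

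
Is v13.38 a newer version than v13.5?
Yes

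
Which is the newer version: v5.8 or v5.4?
v5.8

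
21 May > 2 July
False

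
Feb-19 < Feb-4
False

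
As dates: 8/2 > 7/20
True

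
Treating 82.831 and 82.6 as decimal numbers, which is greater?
82.831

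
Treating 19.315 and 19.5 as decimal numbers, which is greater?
19.5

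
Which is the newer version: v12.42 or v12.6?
v12.42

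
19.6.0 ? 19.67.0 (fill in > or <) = <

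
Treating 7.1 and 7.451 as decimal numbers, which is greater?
7.451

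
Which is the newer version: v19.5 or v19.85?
v19.85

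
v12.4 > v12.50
False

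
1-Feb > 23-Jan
True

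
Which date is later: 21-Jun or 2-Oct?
2-Oct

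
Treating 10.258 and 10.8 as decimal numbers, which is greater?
10.8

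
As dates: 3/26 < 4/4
True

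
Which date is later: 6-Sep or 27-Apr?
6-Sep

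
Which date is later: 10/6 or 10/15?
10/15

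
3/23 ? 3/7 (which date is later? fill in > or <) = >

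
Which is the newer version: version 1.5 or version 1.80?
version 1.80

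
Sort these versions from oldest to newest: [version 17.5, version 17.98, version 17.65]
[version 17.5, version 17.65, version 17.98]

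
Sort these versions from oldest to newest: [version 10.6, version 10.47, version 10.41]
[version 10.6, version 10.41, version 10.47]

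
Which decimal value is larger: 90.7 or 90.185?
90.7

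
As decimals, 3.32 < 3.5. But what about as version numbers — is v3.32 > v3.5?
True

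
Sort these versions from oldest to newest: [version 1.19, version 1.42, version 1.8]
[version 1.8, version 1.19, version 1.42]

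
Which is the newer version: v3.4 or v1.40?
v3.4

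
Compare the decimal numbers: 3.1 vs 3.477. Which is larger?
3.477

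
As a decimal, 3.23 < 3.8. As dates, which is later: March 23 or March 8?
March 23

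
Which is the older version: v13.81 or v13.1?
v13.1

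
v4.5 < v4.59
True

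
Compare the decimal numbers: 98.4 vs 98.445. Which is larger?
98.445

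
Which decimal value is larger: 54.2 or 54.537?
54.537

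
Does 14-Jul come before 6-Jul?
No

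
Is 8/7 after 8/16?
No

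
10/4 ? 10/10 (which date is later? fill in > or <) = <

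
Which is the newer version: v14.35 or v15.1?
v15.1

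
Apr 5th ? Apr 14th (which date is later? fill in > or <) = <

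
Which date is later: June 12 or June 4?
June 12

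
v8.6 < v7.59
False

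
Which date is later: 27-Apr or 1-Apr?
27-Apr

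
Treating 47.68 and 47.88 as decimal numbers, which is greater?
47.88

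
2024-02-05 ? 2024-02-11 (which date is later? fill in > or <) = <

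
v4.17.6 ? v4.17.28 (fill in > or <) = <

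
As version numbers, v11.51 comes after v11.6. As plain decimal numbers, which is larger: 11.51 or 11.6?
11.6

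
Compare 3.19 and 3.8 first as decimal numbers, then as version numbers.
As decimals: 3.19 < 3.8. As versions: v3.19 > v3.8 (minor version 19 > 8).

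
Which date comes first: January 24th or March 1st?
January 24th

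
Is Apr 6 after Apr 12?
No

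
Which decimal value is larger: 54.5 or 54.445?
54.5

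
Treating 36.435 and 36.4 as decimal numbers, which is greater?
36.435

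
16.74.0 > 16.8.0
True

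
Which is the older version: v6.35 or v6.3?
v6.3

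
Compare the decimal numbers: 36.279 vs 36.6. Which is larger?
36.6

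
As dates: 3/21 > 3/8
True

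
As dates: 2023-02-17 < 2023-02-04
False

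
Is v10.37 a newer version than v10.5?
Yes. Version numbers are compared segment by segment as integers, not as decimals: minor version 37 > 5, so v10.37 > v10.5 (even though the decimal 10.37 < 10.5).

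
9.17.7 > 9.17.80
False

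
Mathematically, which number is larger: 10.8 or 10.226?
10.8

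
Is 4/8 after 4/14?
No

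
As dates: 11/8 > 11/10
False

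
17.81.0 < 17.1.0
False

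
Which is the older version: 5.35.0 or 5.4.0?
5.4.0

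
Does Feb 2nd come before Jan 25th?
No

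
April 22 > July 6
False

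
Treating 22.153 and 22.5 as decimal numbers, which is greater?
22.5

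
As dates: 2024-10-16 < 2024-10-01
False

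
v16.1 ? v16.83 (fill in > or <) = <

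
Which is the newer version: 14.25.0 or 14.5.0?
14.25.0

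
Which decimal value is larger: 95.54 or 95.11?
95.54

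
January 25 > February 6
False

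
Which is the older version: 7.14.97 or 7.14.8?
7.14.8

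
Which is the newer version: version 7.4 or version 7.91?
version 7.91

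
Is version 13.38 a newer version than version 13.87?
No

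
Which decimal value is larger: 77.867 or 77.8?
77.867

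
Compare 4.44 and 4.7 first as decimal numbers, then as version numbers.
As decimals: 4.44 < 4.7. As versions: v4.44 > v4.7 (minor version 44 > 7).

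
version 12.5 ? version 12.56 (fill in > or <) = <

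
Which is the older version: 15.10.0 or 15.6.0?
15.6.0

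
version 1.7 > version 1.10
False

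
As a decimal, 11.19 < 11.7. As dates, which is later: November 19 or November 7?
November 19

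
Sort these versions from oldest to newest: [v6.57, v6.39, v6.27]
[v6.27, v6.39, v6.57]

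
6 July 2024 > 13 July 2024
False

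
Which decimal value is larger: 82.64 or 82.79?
82.79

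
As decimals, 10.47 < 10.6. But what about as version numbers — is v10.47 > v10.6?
True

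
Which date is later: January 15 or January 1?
January 15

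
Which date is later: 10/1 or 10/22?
10/22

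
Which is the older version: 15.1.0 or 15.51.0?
15.1.0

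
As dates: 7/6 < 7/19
True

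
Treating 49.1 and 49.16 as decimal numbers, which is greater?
49.16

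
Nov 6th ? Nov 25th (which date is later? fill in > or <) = <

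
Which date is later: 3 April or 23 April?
23 April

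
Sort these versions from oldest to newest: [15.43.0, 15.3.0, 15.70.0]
[15.3.0, 15.43.0, 15.70.0]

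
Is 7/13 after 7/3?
Yes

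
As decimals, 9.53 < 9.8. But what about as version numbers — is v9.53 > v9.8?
True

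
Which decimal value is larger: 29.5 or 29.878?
29.878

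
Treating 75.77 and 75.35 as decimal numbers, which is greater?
75.77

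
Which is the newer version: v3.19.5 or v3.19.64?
v3.19.64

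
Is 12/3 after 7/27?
Yes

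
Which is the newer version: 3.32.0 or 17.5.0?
17.5.0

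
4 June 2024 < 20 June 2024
True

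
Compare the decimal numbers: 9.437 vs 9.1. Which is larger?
9.437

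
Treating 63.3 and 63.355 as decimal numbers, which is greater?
63.355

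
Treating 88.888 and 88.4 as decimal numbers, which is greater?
88.888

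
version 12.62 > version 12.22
True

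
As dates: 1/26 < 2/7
True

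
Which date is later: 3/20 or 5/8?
5/8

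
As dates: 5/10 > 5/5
True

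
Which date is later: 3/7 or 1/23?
3/7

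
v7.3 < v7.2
False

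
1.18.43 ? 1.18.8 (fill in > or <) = >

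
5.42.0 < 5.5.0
False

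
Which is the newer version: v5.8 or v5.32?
v5.32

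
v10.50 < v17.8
True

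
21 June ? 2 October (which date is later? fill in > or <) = <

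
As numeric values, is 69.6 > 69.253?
True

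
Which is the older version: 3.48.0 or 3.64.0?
3.48.0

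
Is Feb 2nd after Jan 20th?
Yes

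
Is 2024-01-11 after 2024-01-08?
Yes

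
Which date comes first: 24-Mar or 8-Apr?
24-Mar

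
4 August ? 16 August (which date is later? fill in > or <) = <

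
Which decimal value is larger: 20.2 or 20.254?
20.254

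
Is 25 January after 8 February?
No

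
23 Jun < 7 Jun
False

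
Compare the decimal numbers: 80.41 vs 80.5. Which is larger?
80.5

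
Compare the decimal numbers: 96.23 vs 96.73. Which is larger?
96.73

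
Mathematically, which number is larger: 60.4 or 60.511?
60.511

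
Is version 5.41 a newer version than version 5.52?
No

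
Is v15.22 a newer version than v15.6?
Yes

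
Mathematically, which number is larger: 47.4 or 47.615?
47.615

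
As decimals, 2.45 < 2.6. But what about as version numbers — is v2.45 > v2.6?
True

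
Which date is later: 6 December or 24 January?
6 December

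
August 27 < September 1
True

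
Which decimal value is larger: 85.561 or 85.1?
85.561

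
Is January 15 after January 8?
Yes. Day 15 comes after day 8 in January — this is a date comparison, not a decimal one (the decimal 1.15 would be smaller than 1.8).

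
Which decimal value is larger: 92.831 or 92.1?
92.831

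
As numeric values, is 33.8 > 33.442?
True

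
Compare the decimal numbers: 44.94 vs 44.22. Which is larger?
44.94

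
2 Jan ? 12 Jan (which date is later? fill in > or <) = <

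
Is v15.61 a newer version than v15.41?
Yes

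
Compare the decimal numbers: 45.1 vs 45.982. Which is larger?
45.982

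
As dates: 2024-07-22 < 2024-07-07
False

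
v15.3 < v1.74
False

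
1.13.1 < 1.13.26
True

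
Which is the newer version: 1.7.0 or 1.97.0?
1.97.0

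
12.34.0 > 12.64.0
False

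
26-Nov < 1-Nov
False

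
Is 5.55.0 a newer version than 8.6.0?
No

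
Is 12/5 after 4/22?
Yes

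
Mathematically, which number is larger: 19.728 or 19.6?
19.728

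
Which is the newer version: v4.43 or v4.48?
v4.48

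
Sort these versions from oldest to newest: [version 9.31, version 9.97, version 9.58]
[version 9.31, version 9.58, version 9.97]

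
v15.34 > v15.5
True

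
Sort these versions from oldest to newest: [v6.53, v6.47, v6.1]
[v6.1, v6.47, v6.53]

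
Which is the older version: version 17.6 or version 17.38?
version 17.6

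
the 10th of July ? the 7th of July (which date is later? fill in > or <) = >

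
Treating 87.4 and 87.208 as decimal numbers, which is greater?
87.4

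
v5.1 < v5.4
True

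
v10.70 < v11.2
True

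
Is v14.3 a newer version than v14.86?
No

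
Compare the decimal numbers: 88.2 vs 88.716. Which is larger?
88.716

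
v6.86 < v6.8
False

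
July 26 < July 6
False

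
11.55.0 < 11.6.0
False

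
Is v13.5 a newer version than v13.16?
No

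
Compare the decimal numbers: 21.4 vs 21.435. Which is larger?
21.435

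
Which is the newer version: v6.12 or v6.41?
v6.41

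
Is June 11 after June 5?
Yes. Day 11 comes after day 5 in June — this is a date comparison, not a decimal one (the decimal 6.11 would be smaller than 6.5).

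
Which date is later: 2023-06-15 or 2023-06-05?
2023-06-15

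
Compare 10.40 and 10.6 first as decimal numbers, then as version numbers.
As decimals: 10.40 < 10.6. As versions: v10.40 > v10.6 (minor version 40 > 6).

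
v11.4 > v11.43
False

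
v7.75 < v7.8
False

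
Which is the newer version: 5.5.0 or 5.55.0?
5.55.0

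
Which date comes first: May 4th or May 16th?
May 4th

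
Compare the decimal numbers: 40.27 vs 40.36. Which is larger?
40.36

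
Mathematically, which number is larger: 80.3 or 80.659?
80.659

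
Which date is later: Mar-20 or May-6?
May-6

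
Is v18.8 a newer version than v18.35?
No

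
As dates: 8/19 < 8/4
False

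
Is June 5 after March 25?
Yes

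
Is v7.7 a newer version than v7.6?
Yes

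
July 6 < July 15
True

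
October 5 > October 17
False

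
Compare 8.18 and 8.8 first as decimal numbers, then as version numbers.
As decimals: 8.18 < 8.8. As versions: v8.18 > v8.8 (minor version 18 > 8).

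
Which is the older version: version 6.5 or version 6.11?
version 6.5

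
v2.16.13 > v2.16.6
True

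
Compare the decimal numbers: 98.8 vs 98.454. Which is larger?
98.8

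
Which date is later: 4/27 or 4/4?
4/27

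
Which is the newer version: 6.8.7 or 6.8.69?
6.8.69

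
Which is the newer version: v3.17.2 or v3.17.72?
v3.17.72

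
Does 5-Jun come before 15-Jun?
Yes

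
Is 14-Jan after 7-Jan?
Yes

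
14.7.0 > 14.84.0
False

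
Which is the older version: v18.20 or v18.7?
v18.7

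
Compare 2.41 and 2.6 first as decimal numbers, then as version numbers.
As decimals: 2.41 < 2.6. As versions: v2.41 > v2.6 (minor version 41 > 6).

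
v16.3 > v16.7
False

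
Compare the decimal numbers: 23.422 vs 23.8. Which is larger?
23.8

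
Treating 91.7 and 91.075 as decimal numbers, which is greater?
91.7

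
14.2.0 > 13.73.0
True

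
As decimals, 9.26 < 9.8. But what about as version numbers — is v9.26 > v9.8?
True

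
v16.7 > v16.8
False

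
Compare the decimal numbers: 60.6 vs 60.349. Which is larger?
60.6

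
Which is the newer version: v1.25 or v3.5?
v3.5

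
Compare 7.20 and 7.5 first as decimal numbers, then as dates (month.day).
As decimals: 7.20 < 7.5. As dates: 7/20 is later than 7/5 (day 20 > day 5).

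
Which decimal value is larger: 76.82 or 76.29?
76.82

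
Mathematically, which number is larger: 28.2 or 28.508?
28.508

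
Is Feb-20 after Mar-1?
No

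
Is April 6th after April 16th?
No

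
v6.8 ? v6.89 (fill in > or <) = <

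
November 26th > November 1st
True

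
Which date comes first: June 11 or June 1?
June 1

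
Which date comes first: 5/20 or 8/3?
5/20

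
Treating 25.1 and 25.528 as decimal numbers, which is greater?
25.528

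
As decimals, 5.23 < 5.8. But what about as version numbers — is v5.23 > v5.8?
True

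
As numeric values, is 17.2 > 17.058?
True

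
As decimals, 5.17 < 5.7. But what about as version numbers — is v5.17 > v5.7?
True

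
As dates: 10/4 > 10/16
False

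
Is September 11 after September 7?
Yes. Day 11 comes after day 7 in September — this is a date comparison, not a decimal one (the decimal 9.11 would be smaller than 9.7).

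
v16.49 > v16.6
True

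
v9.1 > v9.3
False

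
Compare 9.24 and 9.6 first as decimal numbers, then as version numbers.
As decimals: 9.24 < 9.6. As versions: v9.24 > v9.6 (minor version 24 > 6).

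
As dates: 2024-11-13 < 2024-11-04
False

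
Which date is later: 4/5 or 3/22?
4/5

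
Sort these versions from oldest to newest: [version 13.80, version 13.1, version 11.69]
[version 11.69, version 13.1, version 13.80]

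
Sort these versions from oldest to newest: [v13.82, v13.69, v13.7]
[v13.7, v13.69, v13.82]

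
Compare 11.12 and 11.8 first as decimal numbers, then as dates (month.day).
As decimals: 11.12 < 11.8. As dates: 11/12 is later than 11/8 (day 12 > day 8).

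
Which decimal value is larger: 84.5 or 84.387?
84.5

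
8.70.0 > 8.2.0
True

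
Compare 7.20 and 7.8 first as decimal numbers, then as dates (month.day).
As decimals: 7.20 < 7.8. As dates: 7/20 is later than 7/8 (day 20 > day 8).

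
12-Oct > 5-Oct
True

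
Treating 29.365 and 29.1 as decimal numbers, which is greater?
29.365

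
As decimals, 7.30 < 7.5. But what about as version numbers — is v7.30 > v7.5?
True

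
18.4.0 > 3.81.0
True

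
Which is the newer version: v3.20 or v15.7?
v15.7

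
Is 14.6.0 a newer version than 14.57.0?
No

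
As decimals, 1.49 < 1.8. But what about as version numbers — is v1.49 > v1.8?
True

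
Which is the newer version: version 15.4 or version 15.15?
version 15.15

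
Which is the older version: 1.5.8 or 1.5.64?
1.5.8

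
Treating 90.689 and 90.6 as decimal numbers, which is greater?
90.689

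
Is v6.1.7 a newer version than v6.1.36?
No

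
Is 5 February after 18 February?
No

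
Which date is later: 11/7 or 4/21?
11/7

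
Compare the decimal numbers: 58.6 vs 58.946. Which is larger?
58.946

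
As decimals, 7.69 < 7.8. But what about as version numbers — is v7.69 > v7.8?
True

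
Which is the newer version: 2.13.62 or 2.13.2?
2.13.62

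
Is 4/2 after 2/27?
Yes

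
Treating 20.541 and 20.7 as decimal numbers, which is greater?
20.7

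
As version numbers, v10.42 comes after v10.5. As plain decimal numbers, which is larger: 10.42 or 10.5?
10.5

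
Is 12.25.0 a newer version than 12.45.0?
No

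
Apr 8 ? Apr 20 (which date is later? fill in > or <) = <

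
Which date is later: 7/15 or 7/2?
7/15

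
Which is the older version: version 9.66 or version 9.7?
version 9.7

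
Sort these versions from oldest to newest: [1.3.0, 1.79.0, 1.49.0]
[1.3.0, 1.49.0, 1.79.0]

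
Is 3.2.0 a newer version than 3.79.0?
No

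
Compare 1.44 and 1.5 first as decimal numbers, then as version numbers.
As decimals: 1.44 < 1.5. As versions: v1.44 > v1.5 (minor version 44 > 5).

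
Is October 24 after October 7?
Yes. Day 24 comes after day 7 in October — this is a date comparison, not a decimal one (the decimal 10.24 would be smaller than 10.7).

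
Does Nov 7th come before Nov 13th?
Yes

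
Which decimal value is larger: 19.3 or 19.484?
19.484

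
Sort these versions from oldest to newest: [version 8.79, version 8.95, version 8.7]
[version 8.7, version 8.79, version 8.95]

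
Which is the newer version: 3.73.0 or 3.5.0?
3.73.0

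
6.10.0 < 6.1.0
False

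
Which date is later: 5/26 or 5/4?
5/26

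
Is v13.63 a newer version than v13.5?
Yes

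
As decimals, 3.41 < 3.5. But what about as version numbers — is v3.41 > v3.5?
True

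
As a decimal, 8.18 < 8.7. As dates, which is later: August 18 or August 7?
August 18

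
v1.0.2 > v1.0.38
False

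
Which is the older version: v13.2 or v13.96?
v13.2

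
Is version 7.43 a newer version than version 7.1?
Yes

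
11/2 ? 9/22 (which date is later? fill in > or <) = >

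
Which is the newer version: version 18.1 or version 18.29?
version 18.29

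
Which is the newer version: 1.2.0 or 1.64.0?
1.64.0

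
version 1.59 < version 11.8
True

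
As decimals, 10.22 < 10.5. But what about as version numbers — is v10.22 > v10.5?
True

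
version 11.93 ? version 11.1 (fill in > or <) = >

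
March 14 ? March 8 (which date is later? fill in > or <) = >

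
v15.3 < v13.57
False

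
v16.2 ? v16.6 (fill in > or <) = <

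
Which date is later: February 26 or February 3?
February 26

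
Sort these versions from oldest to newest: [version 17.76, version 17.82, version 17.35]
[version 17.35, version 17.76, version 17.82]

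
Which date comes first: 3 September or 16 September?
3 September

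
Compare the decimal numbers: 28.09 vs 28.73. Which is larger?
28.73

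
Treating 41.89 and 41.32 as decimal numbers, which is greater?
41.89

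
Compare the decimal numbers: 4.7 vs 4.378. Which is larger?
4.7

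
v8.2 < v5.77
False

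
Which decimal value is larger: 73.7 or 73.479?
73.7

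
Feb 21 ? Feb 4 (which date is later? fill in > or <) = >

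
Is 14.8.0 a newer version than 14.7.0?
Yes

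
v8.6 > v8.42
False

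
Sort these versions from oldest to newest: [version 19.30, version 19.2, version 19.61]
[version 19.2, version 19.30, version 19.61]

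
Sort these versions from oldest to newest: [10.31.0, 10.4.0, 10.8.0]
[10.4.0, 10.8.0, 10.31.0]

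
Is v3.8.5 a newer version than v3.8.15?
No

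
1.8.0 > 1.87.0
False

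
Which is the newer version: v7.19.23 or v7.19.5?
v7.19.23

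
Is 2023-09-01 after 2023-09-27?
No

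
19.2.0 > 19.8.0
False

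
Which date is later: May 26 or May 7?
May 26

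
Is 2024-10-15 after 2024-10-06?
Yes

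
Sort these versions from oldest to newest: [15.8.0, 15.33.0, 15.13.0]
[15.8.0, 15.13.0, 15.33.0]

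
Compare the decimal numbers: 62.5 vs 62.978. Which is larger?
62.978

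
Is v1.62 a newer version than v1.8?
Yes. Version numbers are compared segment by segment as integers, not as decimals: minor version 62 > 8, so v1.62 > v1.8 (even though the decimal 1.62 < 1.8).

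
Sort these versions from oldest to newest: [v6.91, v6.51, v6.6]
[v6.6, v6.51, v6.91]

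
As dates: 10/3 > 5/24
True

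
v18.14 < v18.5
False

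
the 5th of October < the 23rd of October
True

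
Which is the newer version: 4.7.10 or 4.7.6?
4.7.10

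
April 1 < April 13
True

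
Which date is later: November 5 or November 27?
November 27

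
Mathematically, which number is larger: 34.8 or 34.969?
34.969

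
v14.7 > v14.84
False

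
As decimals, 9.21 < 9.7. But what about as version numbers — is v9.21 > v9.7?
True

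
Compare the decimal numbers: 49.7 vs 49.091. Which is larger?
49.7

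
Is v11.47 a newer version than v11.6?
Yes. Version numbers are compared segment by segment as integers, not as decimals: minor version 47 > 6, so v11.47 > v11.6 (even though the decimal 11.47 < 11.6).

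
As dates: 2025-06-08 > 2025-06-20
False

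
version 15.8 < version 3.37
False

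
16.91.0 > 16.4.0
True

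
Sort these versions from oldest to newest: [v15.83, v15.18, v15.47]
[v15.18, v15.47, v15.83]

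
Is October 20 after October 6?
Yes. Day 20 comes after day 6 in October — this is a date comparison, not a decimal one (the decimal 10.20 would be smaller than 10.6).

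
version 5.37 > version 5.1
True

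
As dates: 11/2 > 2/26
True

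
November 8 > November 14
False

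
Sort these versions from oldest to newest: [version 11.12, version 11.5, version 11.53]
[version 11.5, version 11.12, version 11.53]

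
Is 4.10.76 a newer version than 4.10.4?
Yes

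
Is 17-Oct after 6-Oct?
Yes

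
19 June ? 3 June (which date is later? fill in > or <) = >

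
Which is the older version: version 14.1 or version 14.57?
version 14.1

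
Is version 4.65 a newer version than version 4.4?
Yes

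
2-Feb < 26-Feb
True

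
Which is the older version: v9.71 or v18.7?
v9.71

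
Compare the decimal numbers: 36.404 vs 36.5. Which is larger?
36.5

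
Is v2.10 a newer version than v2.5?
Yes. Version numbers are compared segment by segment as integers, not as decimals: minor version 10 > 5, so v2.10 > v2.5 (even though the decimal 2.10 < 2.5).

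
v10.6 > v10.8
False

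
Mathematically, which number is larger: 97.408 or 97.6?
97.6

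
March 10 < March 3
False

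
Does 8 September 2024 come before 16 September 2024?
Yes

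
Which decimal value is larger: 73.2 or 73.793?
73.793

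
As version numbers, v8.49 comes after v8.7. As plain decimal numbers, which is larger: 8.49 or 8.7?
8.7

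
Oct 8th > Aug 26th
True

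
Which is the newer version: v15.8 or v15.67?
v15.67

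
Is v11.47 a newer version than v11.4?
Yes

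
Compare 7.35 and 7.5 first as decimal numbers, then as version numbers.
As decimals: 7.35 < 7.5. As versions: v7.35 > v7.5 (minor version 35 > 5).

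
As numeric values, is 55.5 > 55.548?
False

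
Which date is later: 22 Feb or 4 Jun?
4 Jun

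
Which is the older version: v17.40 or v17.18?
v17.18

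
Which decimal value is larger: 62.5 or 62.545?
62.545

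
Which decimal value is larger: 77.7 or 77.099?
77.7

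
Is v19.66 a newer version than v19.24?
Yes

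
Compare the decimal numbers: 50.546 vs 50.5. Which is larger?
50.546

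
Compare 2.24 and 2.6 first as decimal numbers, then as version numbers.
As decimals: 2.24 < 2.6. As versions: v2.24 > v2.6 (minor version 24 > 6).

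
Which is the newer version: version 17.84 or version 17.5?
version 17.84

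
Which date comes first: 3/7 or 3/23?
3/7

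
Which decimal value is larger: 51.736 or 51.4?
51.736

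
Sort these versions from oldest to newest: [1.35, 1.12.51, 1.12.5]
[1.12.5, 1.12.51, 1.35]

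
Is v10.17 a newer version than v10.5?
Yes. Version numbers are compared segment by segment as integers, not as decimals: minor version 17 > 5, so v10.17 > v10.5 (even though the decimal 10.17 < 10.5).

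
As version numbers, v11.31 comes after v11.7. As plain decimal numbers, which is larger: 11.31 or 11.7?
11.7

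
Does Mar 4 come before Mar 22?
Yes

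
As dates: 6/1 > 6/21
False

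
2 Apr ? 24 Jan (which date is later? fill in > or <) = >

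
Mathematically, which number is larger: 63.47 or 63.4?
63.47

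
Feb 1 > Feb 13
False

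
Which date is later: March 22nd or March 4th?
March 22nd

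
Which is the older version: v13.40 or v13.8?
v13.8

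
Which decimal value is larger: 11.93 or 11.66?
11.93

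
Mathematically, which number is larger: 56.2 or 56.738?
56.738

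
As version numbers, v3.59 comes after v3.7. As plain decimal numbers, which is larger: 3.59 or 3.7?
3.7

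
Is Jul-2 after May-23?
Yes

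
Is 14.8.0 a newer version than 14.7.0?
Yes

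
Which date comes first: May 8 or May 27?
May 8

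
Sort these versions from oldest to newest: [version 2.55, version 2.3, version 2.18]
[version 2.3, version 2.18, version 2.55]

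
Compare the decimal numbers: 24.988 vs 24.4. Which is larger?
24.988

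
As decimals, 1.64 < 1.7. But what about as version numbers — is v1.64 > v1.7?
True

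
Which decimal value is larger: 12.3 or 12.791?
12.791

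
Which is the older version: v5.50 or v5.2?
v5.2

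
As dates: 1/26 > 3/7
False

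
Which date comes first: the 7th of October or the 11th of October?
the 7th of October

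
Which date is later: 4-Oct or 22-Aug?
4-Oct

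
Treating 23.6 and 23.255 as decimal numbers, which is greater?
23.6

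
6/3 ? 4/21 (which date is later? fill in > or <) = >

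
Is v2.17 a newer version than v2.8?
Yes. Version numbers are compared segment by segment as integers, not as decimals: minor version 17 > 8, so v2.17 > v2.8 (even though the decimal 2.17 < 2.8).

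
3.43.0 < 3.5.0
False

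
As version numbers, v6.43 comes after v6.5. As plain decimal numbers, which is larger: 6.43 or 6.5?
6.5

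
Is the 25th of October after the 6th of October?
Yes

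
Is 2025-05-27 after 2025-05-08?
Yes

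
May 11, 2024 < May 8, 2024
False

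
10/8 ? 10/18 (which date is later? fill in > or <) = <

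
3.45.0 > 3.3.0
True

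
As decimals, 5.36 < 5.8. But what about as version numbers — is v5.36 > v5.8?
True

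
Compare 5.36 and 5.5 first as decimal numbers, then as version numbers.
As decimals: 5.36 < 5.5. As versions: v5.36 > v5.5 (minor version 36 > 5).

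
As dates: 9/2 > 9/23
False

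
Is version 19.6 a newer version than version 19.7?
No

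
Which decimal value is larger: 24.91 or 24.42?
24.91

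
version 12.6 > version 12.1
True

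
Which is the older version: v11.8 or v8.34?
v8.34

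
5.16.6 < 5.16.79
True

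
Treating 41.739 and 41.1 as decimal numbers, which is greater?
41.739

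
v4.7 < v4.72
True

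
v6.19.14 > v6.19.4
True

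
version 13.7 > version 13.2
True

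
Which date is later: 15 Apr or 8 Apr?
15 Apr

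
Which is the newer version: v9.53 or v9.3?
v9.53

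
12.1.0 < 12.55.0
True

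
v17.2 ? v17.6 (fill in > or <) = <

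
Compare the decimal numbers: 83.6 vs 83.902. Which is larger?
83.902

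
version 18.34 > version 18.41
False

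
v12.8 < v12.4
False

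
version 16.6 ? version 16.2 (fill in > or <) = >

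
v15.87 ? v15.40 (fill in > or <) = >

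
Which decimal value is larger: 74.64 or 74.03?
74.64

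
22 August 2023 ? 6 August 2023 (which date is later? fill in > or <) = >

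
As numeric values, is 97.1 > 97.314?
False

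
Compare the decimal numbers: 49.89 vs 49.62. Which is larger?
49.89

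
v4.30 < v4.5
False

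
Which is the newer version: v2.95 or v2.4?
v2.95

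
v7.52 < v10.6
True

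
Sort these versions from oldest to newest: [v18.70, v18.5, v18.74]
[v18.5, v18.70, v18.74]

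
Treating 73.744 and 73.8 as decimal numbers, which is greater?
73.8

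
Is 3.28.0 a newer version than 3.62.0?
No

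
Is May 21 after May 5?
Yes. Day 21 comes after day 5 in May — this is a date comparison, not a decimal one (the decimal 5.21 would be smaller than 5.5).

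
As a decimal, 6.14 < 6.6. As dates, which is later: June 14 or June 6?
June 14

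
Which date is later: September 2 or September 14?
September 14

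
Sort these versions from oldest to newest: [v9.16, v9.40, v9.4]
[v9.4, v9.16, v9.40]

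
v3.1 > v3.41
False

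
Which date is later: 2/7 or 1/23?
2/7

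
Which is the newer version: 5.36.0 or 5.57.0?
5.57.0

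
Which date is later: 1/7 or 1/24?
1/24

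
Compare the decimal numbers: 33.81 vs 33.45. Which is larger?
33.81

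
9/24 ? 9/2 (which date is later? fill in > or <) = >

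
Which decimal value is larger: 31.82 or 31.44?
31.82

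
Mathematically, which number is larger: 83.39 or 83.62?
83.62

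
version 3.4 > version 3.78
False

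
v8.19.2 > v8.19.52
False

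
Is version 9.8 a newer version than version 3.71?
Yes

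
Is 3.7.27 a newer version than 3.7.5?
Yes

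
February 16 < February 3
False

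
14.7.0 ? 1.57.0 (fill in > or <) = >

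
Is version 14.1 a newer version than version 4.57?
Yes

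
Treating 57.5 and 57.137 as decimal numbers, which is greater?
57.5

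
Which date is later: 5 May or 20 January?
5 May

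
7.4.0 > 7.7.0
False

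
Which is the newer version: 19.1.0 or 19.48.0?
19.48.0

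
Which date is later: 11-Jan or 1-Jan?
11-Jan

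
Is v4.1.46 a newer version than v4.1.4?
Yes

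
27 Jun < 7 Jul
True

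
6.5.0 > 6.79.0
False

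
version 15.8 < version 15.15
True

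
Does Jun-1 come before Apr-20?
No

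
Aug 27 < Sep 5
True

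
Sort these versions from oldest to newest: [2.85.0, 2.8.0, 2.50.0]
[2.8.0, 2.50.0, 2.85.0]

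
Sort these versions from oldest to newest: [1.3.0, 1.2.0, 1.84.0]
[1.2.0, 1.3.0, 1.84.0]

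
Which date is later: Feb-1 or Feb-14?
Feb-14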